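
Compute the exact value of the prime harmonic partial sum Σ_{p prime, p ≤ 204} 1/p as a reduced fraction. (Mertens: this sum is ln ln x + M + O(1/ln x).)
Σ 1/p = 15202313841027497739047080375538859939135227730139536997746371469607707132833646367/7799922041683461553249199106329813876687996789903550945093032474868511536164700810

π(204) = 46, so the primes ≤ 204 are [2, 3, 5, 7, 11, 13, 17, 19, 23, 29, 31, 37, 41, 43, 47, 53, 59, 61, 67, 71, 73, 79, 83, 89, 97, 101, 103, 107, 109, 113, 127, 131, 137, 139, 149, 151, 157, 163, 167, 173, 179, 181, 191, 193, 197, 199]. Summing 1/p over these primes: 15202313841027497739047080375538859939135227730139536997746371469607707132833646367/7799922041683461553249199106329813876687996789903550945093032474868511536164700810 ≈ 1.9490. Mertens estimate ln ln(204) + 0.2615 ≈ 1.9326.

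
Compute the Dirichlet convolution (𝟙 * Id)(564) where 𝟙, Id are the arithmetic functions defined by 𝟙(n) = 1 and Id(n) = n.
(𝟙 * Id)(564) = 1344

Divisors of 564: [1, 2, 3, 4, 6, 12, 47, 94, 141, 188, 282, 564]. For each d | 564:
  d = 1: 𝟙(1) · Id(564/1) = 1 · 564 = 564
  d = 2: 𝟙(2) · Id(564/2) = 1 · 282 = 282
  d = 3: 𝟙(3) · Id(564/3) = 1 · 188 = 188
  d = 4: 𝟙(4) · Id(564/4) = 1 · 141 = 141
  d = 6: 𝟙(6) · Id(564/6) = 1 · 94 = 94
  d = 12: 𝟙(12) · Id(564/12) = 1 · 47 = 47
  d = 47: 𝟙(47) · Id(564/47) = 1 · 12 = 12
  d = 94: 𝟙(94) · Id(564/94) = 1 · 6 = 6
  d = 141: 𝟙(141) · Id(564/141) = 1 · 4 = 4
  d = 188: 𝟙(188) · Id(564/188) = 1 · 3 = 3
  d = 282: 𝟙(282) · Id(564/282) = 1 · 2 = 2
  d = 564: 𝟙(564) · Id(564/564) = 1 · 1 = 1
Summing: (𝟙 * Id)(564) = 564 + 282 + 188 + 141 + 94 + 47 + 12 + 6 + 4 + 3 + 2 + 1 = 1344.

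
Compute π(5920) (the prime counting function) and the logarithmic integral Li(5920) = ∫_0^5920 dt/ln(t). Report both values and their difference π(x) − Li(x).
π(5920) = 777;  Li(5920) ≈ 791.21;  π(x) − Li(x) ≈ -14.21.

Direct count of primes ≤ 5920 gives π(5920) = 777. Numerical evaluation of the logarithmic integral gives Li(5920) ≈ 791.21. The difference π(x) − Li(x) ≈ -14.21 is typically negative for small/moderate x (Li(x) overestimates), though Littlewood's theorem shows this sign changes infinitely often.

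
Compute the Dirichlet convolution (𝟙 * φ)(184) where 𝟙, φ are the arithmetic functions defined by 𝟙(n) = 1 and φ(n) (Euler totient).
(𝟙 * φ)(184) = 184

Divisors of 184: [1, 2, 4, 8, 23, 46, 92, 184]. For each d | 184:
  d = 1: 𝟙(1) · φ(184/1) = 1 · 88 = 88
  d = 2: 𝟙(2) · φ(184/2) = 1 · 44 = 44
  d = 4: 𝟙(4) · φ(184/4) = 1 · 22 = 22
  d = 8: 𝟙(8) · φ(184/8) = 1 · 22 = 22
  d = 23: 𝟙(23) · φ(184/23) = 1 · 4 = 4
  d = 46: 𝟙(46) · φ(184/46) = 1 · 2 = 2
  d = 92: 𝟙(92) · φ(184/92) = 1 · 1 = 1
  d = 184: 𝟙(184) · φ(184/184) = 1 · 1 = 1
Summing: (𝟙 * φ)(184) = 88 + 44 + 22 + 22 + 4 + 2 + 1 + 1 = 184.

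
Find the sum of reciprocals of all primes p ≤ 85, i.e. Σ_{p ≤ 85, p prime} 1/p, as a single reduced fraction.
Σ 1/p = 475714535349241099037539188841003/267064515689275851355624017992790

π(85) = 23, so the primes ≤ 85 are [2, 3, 5, 7, 11, 13, 17, 19, 23, 29, 31, 37, 41, 43, 47, 53, 59, 61, 67, 71, 73, 79, 83]. Summing 1/p over these primes: 475714535349241099037539188841003/267064515689275851355624017992790 ≈ 1.7813. Mertens estimate ln ln(85) + 0.2615 ≈ 1.7527.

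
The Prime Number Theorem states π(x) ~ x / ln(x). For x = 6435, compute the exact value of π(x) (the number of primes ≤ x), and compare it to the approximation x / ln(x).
π(6435) = 836;  x/ln(x) ≈ 733.79;  relative error ≈ 12.23%.

Directly count primes up to 6435: π(6435) = 836. The PNT approximation gives 6435/ln(6435) ≈ 6435/8.76951 ≈ 733.79. Relative error (π(x) − x/ln(x)) / π(x) ≈ 12.23%; the approximation is known to undercount slightly (Li(x) is a better estimate).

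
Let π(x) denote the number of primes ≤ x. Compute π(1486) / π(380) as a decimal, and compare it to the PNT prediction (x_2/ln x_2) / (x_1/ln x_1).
π(1486)/π(380) = 235/75 ≈ 3.1333;  PNT prediction ≈ 3.1804.

π(380) = 75 and π(1486) = 235, so π(1486)/π(380) ≈ 3.1333. The PNT-predicted ratio is (1486/ln(1486)) / (380/ln(380)) ≈ 3.1804. The two agree to within a few percent, as expected.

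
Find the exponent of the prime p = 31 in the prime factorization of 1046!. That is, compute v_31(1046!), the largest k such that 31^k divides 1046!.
v_31(1046!) = 34

Legendre's formula: v_p(n!) = Σ_{k ≥ 1} ⌊n / p^k⌋. For p = 31, n = 1046, the terms are:
  ⌊1046/31^1⌋ = ⌊1046/31⌋ = 33
  ⌊1046/31^2⌋ = ⌊1046/961⌋ = 1
(the next term ⌊1046/31^3⌋ = 0, terminating the sum). Summing: v_31(1046!) = 33 + 1 = 34.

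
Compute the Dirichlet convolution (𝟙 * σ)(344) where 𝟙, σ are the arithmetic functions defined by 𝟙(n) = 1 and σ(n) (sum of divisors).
(𝟙 * σ)(344) = 1170

Divisors of 344: [1, 2, 4, 8, 43, 86, 172, 344]. For each d | 344:
  d = 1: 𝟙(1) · σ(344/1) = 1 · 660 = 660
  d = 2: 𝟙(2) · σ(344/2) = 1 · 308 = 308
  d = 4: 𝟙(4) · σ(344/4) = 1 · 132 = 132
  d = 8: 𝟙(8) · σ(344/8) = 1 · 44 = 44
  d = 43: 𝟙(43) · σ(344/43) = 1 · 15 = 15
  d = 86: 𝟙(86) · σ(344/86) = 1 · 7 = 7
  d = 172: 𝟙(172) · σ(344/172) = 1 · 3 = 3
  d = 344: 𝟙(344) · σ(344/344) = 1 · 1 = 1
Summing: (𝟙 * σ)(344) = 660 + 308 + 132 + 44 + 15 + 7 + 3 + 1 = 1170.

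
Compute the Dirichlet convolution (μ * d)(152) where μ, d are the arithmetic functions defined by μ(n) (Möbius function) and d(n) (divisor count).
(μ * d)(152) = 1

Divisors of 152: [1, 2, 4, 8, 19, 38, 76, 152]. For each d | 152:
  d = 1: μ(1) · d(152/1) = 1 · 8 = 8
  d = 2: μ(2) · d(152/2) = -1 · 6 = -6
  d = 4: μ(4) · d(152/4) = 0 · 4 = 0
  d = 8: μ(8) · d(152/8) = 0 · 2 = 0
  d = 19: μ(19) · d(152/19) = -1 · 4 = -4
  d = 38: μ(38) · d(152/38) = 1 · 3 = 3
  d = 76: μ(76) · d(152/76) = 0 · 2 = 0
  d = 152: μ(152) · d(152/152) = 0 · 1 = 0
Summing: (μ * d)(152) = 8 + -6 + 0 + 0 + -4 + 3 + 0 + 0 = 1.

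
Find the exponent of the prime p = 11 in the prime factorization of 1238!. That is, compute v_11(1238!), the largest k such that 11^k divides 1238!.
v_11(1238!) = 122

Legendre's formula: v_p(n!) = Σ_{k ≥ 1} ⌊n / p^k⌋. For p = 11, n = 1238, the terms are:
  ⌊1238/11^1⌋ = ⌊1238/11⌋ = 112
  ⌊1238/11^2⌋ = ⌊1238/121⌋ = 10
(the next term ⌊1238/11^3⌋ = 0, terminating the sum). Summing: v_11(1238!) = 112 + 10 = 122.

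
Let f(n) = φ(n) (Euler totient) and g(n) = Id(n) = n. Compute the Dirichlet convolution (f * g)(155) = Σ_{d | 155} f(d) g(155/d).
(φ * Id)(155) = 549

Divisors of 155: [1, 5, 31, 155]. For each d | 155:
  d = 1: φ(1) · Id(155/1) = 1 · 155 = 155
  d = 5: φ(5) · Id(155/5) = 4 · 31 = 124
  d = 31: φ(31) · Id(155/31) = 30 · 5 = 150
  d = 155: φ(155) · Id(155/155) = 120 · 1 = 120
Summing: (φ * Id)(155) = 155 + 124 + 150 + 120 = 549.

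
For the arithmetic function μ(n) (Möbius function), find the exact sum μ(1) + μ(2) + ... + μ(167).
Σ_{n ≤ 167} μ(n) = -1

Compute μ(n) for each 1 ≤ n ≤ 167: μ(1) = 1, μ(2) = -1, μ(3) = -1, μ(4) = 0, μ(5) = -1, μ(6) = 1, μ(7) = -1, μ(8) = 0, μ(9) = 0, μ(10) = 1, μ(11) = -1, μ(12) = 0, μ(13) = -1, μ(14) = 1, μ(15) = 1, μ(16) = 0, μ(17) = -1, μ(18) = 0, μ(19) = -1, μ(20) = 0, μ(21) = 1, μ(22) = 1, μ(23) = -1, μ(24) = 0, μ(25) = 0, μ(26) = 1, μ(27) = 0, μ(28) = 0, μ(29) = -1, μ(30) = -1, μ(31) = -1, μ(32) = 0, μ(33) = 1, μ(34) = 1, μ(35) = 1, μ(36) = 0, μ(37) = -1, μ(38) = 1, μ(39) = 1, μ(40) = 0, μ(41) = -1, μ(42) = -1, μ(43) = -1, μ(44) = 0, μ(45) = 0, μ(46) = 1, μ(47) = -1, μ(48) = 0, μ(49) = 0, μ(50) = 0, μ(51) = 1, μ(52) = 0, μ(53) = -1, μ(54) = 0, μ(55) = 1, μ(56) = 0, μ(57) = 1, μ(58) = 1, μ(59) = -1, μ(60) = 0, μ(61) = -1, μ(62) = 1, μ(63) = 0, μ(64) = 0, μ(65) = 1, μ(66) = -1, μ(67) = -1, μ(68) = 0, μ(69) = 1, μ(70) = -1, μ(71) = -1, μ(72) = 0, μ(73) = -1, μ(74) = 1, μ(75) = 0, μ(76) = 0, μ(77) = 1, μ(78) = -1, μ(79) = -1, μ(80) = 0, μ(81) = 0, μ(82) = 1, μ(83) = -1, μ(84) = 0, μ(85) = 1, μ(86) = 1, μ(87) = 1, μ(88) = 0, μ(89) = -1, μ(90) = 0, μ(91) = 1, μ(92) = 0, μ(93) = 1, μ(94) = 1, μ(95) = 1, μ(96) = 0, μ(97) = -1, μ(98) = 0, μ(99) = 0, μ(100) = 0, μ(101) = -1, μ(102) = -1, μ(103) = -1, μ(104) = 0, μ(105) = -1, μ(106) = 1, μ(107) = -1, μ(108) = 0, μ(109) = -1, μ(110) = -1, μ(111) = 1, μ(112) = 0, μ(113) = -1, μ(114) = -1, μ(115) = 1, μ(116) = 0, μ(117) = 0, μ(118) = 1, μ(119) = 1, μ(120) = 0, μ(121) = 0, μ(122) = 1, μ(123) = 1, μ(124) = 0, μ(125) = 0, μ(126) = 0, μ(127) = -1, μ(128) = 0, μ(129) = 1, μ(130) = -1, μ(131) = -1, μ(132) = 0, μ(133) = 1, μ(134) = 1, μ(135) = 0, μ(136) = 0, μ(137) = -1, μ(138) = -1, μ(139) = -1, μ(140) = 0, μ(141) = 1, μ(142) = 1, μ(143) = 1, μ(144) = 0, μ(145) = 1, μ(146) = 1, μ(147) = 0, μ(148) = 0, μ(149) = -1, μ(150) = 0, μ(151) = -1, μ(152) = 0, μ(153) = 0, μ(154) = -1, μ(155) = 1, μ(156) = 0, μ(157) = -1, μ(158) = 1, μ(159) = 1, μ(160) = 0, μ(161) = 1, μ(162) = 0, μ(163) = -1, μ(164) = 0, μ(165) = -1, μ(166) = 1, μ(167) = -1. Summing all 167 values: -1. (Mertens function M(x) = Σ_{n ≤ x} μ(n); on average M(x) should be small (PNT ⟺ M(x) = o(x)).)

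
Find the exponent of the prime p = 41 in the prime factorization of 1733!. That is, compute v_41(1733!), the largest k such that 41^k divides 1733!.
v_41(1733!) = 43

Legendre's formula: v_p(n!) = Σ_{k ≥ 1} ⌊n / p^k⌋. For p = 41, n = 1733, the terms are:
  ⌊1733/41^1⌋ = ⌊1733/41⌋ = 42
  ⌊1733/41^2⌋ = ⌊1733/1681⌋ = 1
(the next term ⌊1733/41^3⌋ = 0, terminating the sum). Summing: v_41(1733!) = 42 + 1 = 43.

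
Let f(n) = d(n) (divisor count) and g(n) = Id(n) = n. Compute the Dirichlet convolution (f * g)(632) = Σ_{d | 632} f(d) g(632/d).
(d * Id)(632) = 2106

Divisors of 632: [1, 2, 4, 8, 79, 158, 316, 632]. For each d | 632:
  d = 1: d(1) · Id(632/1) = 1 · 632 = 632
  d = 2: d(2) · Id(632/2) = 2 · 316 = 632
  d = 4: d(4) · Id(632/4) = 3 · 158 = 474
  d = 8: d(8) · Id(632/8) = 4 · 79 = 316
  d = 79: d(79) · Id(632/79) = 2 · 8 = 16
  d = 158: d(158) · Id(632/158) = 4 · 4 = 16
  d = 316: d(316) · Id(632/316) = 6 · 2 = 12
  d = 632: d(632) · Id(632/632) = 8 · 1 = 8
Summing: (d * Id)(632) = 632 + 632 + 474 + 316 + 16 + 16 + 12 + 8 = 2106.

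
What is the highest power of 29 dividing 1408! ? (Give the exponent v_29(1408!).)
v_29(1408!) = 49

Legendre's formula: v_p(n!) = Σ_{k ≥ 1} ⌊n / p^k⌋. For p = 29, n = 1408, the terms are:
  ⌊1408/29^1⌋ = ⌊1408/29⌋ = 48
  ⌊1408/29^2⌋ = ⌊1408/841⌋ = 1
(the next term ⌊1408/29^3⌋ = 0, terminating the sum). Summing: v_29(1408!) = 48 + 1 = 49.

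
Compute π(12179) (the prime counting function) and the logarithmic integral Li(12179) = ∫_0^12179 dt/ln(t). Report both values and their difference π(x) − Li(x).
π(12179) = 1457;  Li(12179) ≈ 1480.14;  π(x) − Li(x) ≈ -23.14.

Direct count of primes ≤ 12179 gives π(12179) = 1457. Numerical evaluation of the logarithmic integral gives Li(12179) ≈ 1480.14. The difference π(x) − Li(x) ≈ -23.14 is typically negative for small/moderate x (Li(x) overestimates), though Littlewood's theorem shows this sign changes infinitely often.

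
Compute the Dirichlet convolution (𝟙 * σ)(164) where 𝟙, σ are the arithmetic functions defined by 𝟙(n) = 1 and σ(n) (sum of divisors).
(𝟙 * σ)(164) = 473

Divisors of 164: [1, 2, 4, 41, 82, 164]. For each d | 164:
  d = 1: 𝟙(1) · σ(164/1) = 1 · 294 = 294
  d = 2: 𝟙(2) · σ(164/2) = 1 · 126 = 126
  d = 4: 𝟙(4) · σ(164/4) = 1 · 42 = 42
  d = 41: 𝟙(41) · σ(164/41) = 1 · 7 = 7
  d = 82: 𝟙(82) · σ(164/82) = 1 · 3 = 3
  d = 164: 𝟙(164) · σ(164/164) = 1 · 1 = 1
Summing: (𝟙 * σ)(164) = 294 + 126 + 42 + 7 + 3 + 1 = 473.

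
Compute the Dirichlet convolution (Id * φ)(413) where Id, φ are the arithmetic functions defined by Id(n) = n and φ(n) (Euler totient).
(Id * φ)(413) = 1521

Divisors of 413: [1, 7, 59, 413]. For each d | 413:
  d = 1: Id(1) · φ(413/1) = 1 · 348 = 348
  d = 7: Id(7) · φ(413/7) = 7 · 58 = 406
  d = 59: Id(59) · φ(413/59) = 59 · 6 = 354
  d = 413: Id(413) · φ(413/413) = 413 · 1 = 413
Summing: (Id * φ)(413) = 348 + 406 + 354 + 413 = 1521.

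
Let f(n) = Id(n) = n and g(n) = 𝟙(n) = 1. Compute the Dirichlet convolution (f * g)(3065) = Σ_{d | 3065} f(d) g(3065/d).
(Id * 𝟙)(3065) = 3684

Divisors of 3065: [1, 5, 613, 3065]. For each d | 3065:
  d = 1: Id(1) · 𝟙(3065/1) = 1 · 1 = 1
  d = 5: Id(5) · 𝟙(3065/5) = 5 · 1 = 5
  d = 613: Id(613) · 𝟙(3065/613) = 613 · 1 = 613
  d = 3065: Id(3065) · 𝟙(3065/3065) = 3065 · 1 = 3065
Summing: (Id * 𝟙)(3065) = 1 + 5 + 613 + 3065 = 3684.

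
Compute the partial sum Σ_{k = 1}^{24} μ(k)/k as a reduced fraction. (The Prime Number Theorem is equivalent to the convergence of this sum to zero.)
Σ μ(k)/k = -249979/223092870

Values of μ(k) for 1 ≤ k ≤ 24: μ(1) = 1, μ(2) = -1, μ(3) = -1, μ(5) = -1, μ(6) = 1, μ(7) = -1, μ(10) = 1, μ(11) = -1, μ(13) = -1, μ(14) = 1, μ(15) = 1, μ(17) = -1, μ(19) = -1, μ(21) = 1, μ(22) = 1, μ(23) = -1, with μ = 0 on non-squarefree integers. Summing μ(k)/k for k where μ(k) ≠ 0 gives -249979/223092870 ≈ -0.0011. (PNT ⟺ this sum → 0 as n → ∞.)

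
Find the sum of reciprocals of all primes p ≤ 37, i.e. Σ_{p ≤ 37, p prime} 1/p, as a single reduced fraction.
Σ 1/p = 11819186711467/7420738134810

π(37) = 12, so the primes ≤ 37 are [2, 3, 5, 7, 11, 13, 17, 19, 23, 29, 31, 37]. Summing 1/p over these primes: 11819186711467/7420738134810 ≈ 1.5927. Mertens estimate ln ln(37) + 0.2615 ≈ 1.5455.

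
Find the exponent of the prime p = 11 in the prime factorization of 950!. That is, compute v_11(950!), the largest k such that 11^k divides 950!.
v_11(950!) = 93

Legendre's formula: v_p(n!) = Σ_{k ≥ 1} ⌊n / p^k⌋. For p = 11, n = 950, the terms are:
  ⌊950/11^1⌋ = ⌊950/11⌋ = 86
  ⌊950/11^2⌋ = ⌊950/121⌋ = 7
(the next term ⌊950/11^3⌋ = 0, terminating the sum). Summing: v_11(950!) = 86 + 7 = 93.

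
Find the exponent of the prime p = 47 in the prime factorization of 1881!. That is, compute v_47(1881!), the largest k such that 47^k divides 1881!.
v_47(1881!) = 40

Legendre's formula: v_p(n!) = Σ_{k ≥ 1} ⌊n / p^k⌋. For p = 47, n = 1881, the terms are:
  ⌊1881/47^1⌋ = ⌊1881/47⌋ = 40
(the next term ⌊1881/47^2⌋ = 0, terminating the sum). Summing: v_47(1881!) = 40 = 40.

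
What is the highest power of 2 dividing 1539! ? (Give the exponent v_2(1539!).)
v_2(1539!) = 1535

Legendre's formula: v_p(n!) = Σ_{k ≥ 1} ⌊n / p^k⌋. For p = 2, n = 1539, the terms are:
  ⌊1539/2^1⌋ = ⌊1539/2⌋ = 769
  ⌊1539/2^2⌋ = ⌊1539/4⌋ = 384
  ⌊1539/2^3⌋ = ⌊1539/8⌋ = 192
  ⌊1539/2^4⌋ = ⌊1539/16⌋ = 96
  ⌊1539/2^5⌋ = ⌊1539/32⌋ = 48
  ⌊1539/2^6⌋ = ⌊1539/64⌋ = 24
  ⌊1539/2^7⌋ = ⌊1539/128⌋ = 12
  ⌊1539/2^8⌋ = ⌊1539/256⌋ = 6
  ⌊1539/2^9⌋ = ⌊1539/512⌋ = 3
  ⌊1539/2^10⌋ = ⌊1539/1024⌋ = 1
(the next term ⌊1539/2^11⌋ = 0, terminating the sum). Summing: v_2(1539!) = 769 + 384 + 192 + 96 + 48 + 24 + 12 + 6 + 3 + 1 = 1535.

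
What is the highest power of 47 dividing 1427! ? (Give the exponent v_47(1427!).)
v_47(1427!) = 30

Legendre's formula: v_p(n!) = Σ_{k ≥ 1} ⌊n / p^k⌋. For p = 47, n = 1427, the terms are:
  ⌊1427/47^1⌋ = ⌊1427/47⌋ = 30
(the next term ⌊1427/47^2⌋ = 0, terminating the sum). Summing: v_47(1427!) = 30 = 30.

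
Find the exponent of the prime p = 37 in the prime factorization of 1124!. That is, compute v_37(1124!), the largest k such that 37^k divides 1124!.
v_37(1124!) = 30

Legendre's formula: v_p(n!) = Σ_{k ≥ 1} ⌊n / p^k⌋. For p = 37, n = 1124, the terms are:
  ⌊1124/37^1⌋ = ⌊1124/37⌋ = 30
(the next term ⌊1124/37^2⌋ = 0, terminating the sum). Summing: v_37(1124!) = 30 = 30.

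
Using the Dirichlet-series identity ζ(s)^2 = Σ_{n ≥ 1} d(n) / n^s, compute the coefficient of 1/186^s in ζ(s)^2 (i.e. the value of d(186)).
d(186) = 8

ζ(s)^2 = (Σ 1/m^s)(Σ 1/k^s). The coefficient of 1/n^s in the product is the number of ordered pairs (m, k) with mk = n, which equals d(n). For n = 186, divisors are [1, 2, 3, 6, 31, 62, 93, 186], so d(186) = 8.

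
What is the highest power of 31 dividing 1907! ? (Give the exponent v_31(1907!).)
v_31(1907!) = 62

Legendre's formula: v_p(n!) = Σ_{k ≥ 1} ⌊n / p^k⌋. For p = 31, n = 1907, the terms are:
  ⌊1907/31^1⌋ = ⌊1907/31⌋ = 61
  ⌊1907/31^2⌋ = ⌊1907/961⌋ = 1
(the next term ⌊1907/31^3⌋ = 0, terminating the sum). Summing: v_31(1907!) = 61 + 1 = 62.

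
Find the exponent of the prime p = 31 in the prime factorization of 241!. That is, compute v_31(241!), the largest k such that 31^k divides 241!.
v_31(241!) = 7

Legendre's formula: v_p(n!) = Σ_{k ≥ 1} ⌊n / p^k⌋. For p = 31, n = 241, the terms are:
  ⌊241/31^1⌋ = ⌊241/31⌋ = 7
(the next term ⌊241/31^2⌋ = 0, terminating the sum). Summing: v_31(241!) = 7 = 7.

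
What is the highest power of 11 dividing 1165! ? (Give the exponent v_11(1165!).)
v_11(1165!) = 114

Legendre's formula: v_p(n!) = Σ_{k ≥ 1} ⌊n / p^k⌋. For p = 11, n = 1165, the terms are:
  ⌊1165/11^1⌋ = ⌊1165/11⌋ = 105
  ⌊1165/11^2⌋ = ⌊1165/121⌋ = 9
(the next term ⌊1165/11^3⌋ = 0, terminating the sum). Summing: v_11(1165!) = 105 + 9 = 114.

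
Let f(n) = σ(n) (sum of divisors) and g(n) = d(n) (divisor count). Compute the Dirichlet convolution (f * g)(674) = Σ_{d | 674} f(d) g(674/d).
(σ * d)(674) = 1700

Divisors of 674: [1, 2, 337, 674]. For each d | 674:
  d = 1: σ(1) · d(674/1) = 1 · 4 = 4
  d = 2: σ(2) · d(674/2) = 3 · 2 = 6
  d = 337: σ(337) · d(674/337) = 338 · 2 = 676
  d = 674: σ(674) · d(674/674) = 1014 · 1 = 1014
Summing: (σ * d)(674) = 4 + 6 + 676 + 1014 = 1700.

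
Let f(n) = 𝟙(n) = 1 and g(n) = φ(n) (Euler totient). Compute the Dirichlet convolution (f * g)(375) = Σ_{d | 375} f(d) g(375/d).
(𝟙 * φ)(375) = 375

Divisors of 375: [1, 3, 5, 15, 25, 75, 125, 375]. For each d | 375:
  d = 1: 𝟙(1) · φ(375/1) = 1 · 200 = 200
  d = 3: 𝟙(3) · φ(375/3) = 1 · 100 = 100
  d = 5: 𝟙(5) · φ(375/5) = 1 · 40 = 40
  d = 15: 𝟙(15) · φ(375/15) = 1 · 20 = 20
  d = 25: 𝟙(25) · φ(375/25) = 1 · 8 = 8
  d = 75: 𝟙(75) · φ(375/75) = 1 · 4 = 4
  d = 125: 𝟙(125) · φ(375/125) = 1 · 2 = 2
  d = 375: 𝟙(375) · φ(375/375) = 1 · 1 = 1
Summing: (𝟙 * φ)(375) = 200 + 100 + 40 + 20 + 8 + 4 + 2 + 1 = 375.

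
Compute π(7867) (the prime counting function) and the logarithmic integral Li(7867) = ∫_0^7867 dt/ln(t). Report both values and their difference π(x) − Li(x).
π(7867) = 993;  Li(7867) ≈ 1011.60;  π(x) − Li(x) ≈ -18.60.

Direct count of primes ≤ 7867 gives π(7867) = 993. Numerical evaluation of the logarithmic integral gives Li(7867) ≈ 1011.60. The difference π(x) − Li(x) ≈ -18.60 is typically negative for small/moderate x (Li(x) overestimates), though Littlewood's theorem shows this sign changes infinitely often.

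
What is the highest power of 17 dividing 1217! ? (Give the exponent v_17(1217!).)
v_17(1217!) = 75

Legendre's formula: v_p(n!) = Σ_{k ≥ 1} ⌊n / p^k⌋. For p = 17, n = 1217, the terms are:
  ⌊1217/17^1⌋ = ⌊1217/17⌋ = 71
  ⌊1217/17^2⌋ = ⌊1217/289⌋ = 4
(the next term ⌊1217/17^3⌋ = 0, terminating the sum). Summing: v_17(1217!) = 71 + 4 = 75.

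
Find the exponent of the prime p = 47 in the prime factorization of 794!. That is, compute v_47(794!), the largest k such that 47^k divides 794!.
v_47(794!) = 16

Legendre's formula: v_p(n!) = Σ_{k ≥ 1} ⌊n / p^k⌋. For p = 47, n = 794, the terms are:
  ⌊794/47^1⌋ = ⌊794/47⌋ = 16
(the next term ⌊794/47^2⌋ = 0, terminating the sum). Summing: v_47(794!) = 16 = 16.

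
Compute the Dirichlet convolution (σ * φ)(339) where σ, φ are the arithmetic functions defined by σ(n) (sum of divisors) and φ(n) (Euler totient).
(σ * φ)(339) = 1356

Divisors of 339: [1, 3, 113, 339]. For each d | 339:
  d = 1: σ(1) · φ(339/1) = 1 · 224 = 224
  d = 3: σ(3) · φ(339/3) = 4 · 112 = 448
  d = 113: σ(113) · φ(339/113) = 114 · 2 = 228
  d = 339: σ(339) · φ(339/339) = 456 · 1 = 456
Summing: (σ * φ)(339) = 224 + 448 + 228 + 456 = 1356.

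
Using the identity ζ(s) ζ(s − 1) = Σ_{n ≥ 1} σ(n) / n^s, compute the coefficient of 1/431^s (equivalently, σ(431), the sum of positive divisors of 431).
σ(431) = 432

In the product (Σ m^0/m^s)(Σ k / k^s) = Σ (Σ_{d | n} d) / n^s, the coefficient of 1/n^s is σ(n) = Σ_{d | n} d. For n = 431, divisors are [1, 431]; summing: σ(431) = 432.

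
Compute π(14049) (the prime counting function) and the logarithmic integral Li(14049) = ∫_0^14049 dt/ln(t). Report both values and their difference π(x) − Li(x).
π(14049) = 1656;  Li(14049) ≈ 1677.39;  π(x) − Li(x) ≈ -21.39.

Direct count of primes ≤ 14049 gives π(14049) = 1656. Numerical evaluation of the logarithmic integral gives Li(14049) ≈ 1677.39. The difference π(x) − Li(x) ≈ -21.39 is typically negative for small/moderate x (Li(x) overestimates), though Littlewood's theorem shows this sign changes infinitely often.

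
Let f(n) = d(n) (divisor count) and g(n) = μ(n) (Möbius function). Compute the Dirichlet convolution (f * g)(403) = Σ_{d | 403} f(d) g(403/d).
(d * μ)(403) = 1

Divisors of 403: [1, 13, 31, 403]. For each d | 403:
  d = 1: d(1) · μ(403/1) = 1 · 1 = 1
  d = 13: d(13) · μ(403/13) = 2 · -1 = -2
  d = 31: d(31) · μ(403/31) = 2 · -1 = -2
  d = 403: d(403) · μ(403/403) = 4 · 1 = 4
Summing: (d * μ)(403) = 1 + -2 + -2 + 4 = 1.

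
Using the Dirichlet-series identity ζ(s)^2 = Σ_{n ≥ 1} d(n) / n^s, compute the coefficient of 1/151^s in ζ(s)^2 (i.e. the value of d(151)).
d(151) = 2

ζ(s)^2 = (Σ 1/m^s)(Σ 1/k^s). The coefficient of 1/n^s in the product is the number of ordered pairs (m, k) with mk = n, which equals d(n). For n = 151, divisors are [1, 151], so d(151) = 2.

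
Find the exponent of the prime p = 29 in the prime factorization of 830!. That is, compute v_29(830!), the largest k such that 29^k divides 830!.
v_29(830!) = 28

Legendre's formula: v_p(n!) = Σ_{k ≥ 1} ⌊n / p^k⌋. For p = 29, n = 830, the terms are:
  ⌊830/29^1⌋ = ⌊830/29⌋ = 28
(the next term ⌊830/29^2⌋ = 0, terminating the sum). Summing: v_29(830!) = 28 = 28.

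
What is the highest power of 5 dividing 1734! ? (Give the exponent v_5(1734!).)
v_5(1734!) = 430

Legendre's formula: v_p(n!) = Σ_{k ≥ 1} ⌊n / p^k⌋. For p = 5, n = 1734, the terms are:
  ⌊1734/5^1⌋ = ⌊1734/5⌋ = 346
  ⌊1734/5^2⌋ = ⌊1734/25⌋ = 69
  ⌊1734/5^3⌋ = ⌊1734/125⌋ = 13
  ⌊1734/5^4⌋ = ⌊1734/625⌋ = 2
(the next term ⌊1734/5^5⌋ = 0, terminating the sum). Summing: v_5(1734!) = 346 + 69 + 13 + 2 = 430.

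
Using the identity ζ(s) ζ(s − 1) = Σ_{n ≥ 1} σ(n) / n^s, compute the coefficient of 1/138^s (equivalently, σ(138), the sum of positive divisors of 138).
σ(138) = 288

In the product (Σ m^0/m^s)(Σ k / k^s) = Σ (Σ_{d | n} d) / n^s, the coefficient of 1/n^s is σ(n) = Σ_{d | n} d. For n = 138, divisors are [1, 2, 3, 6, 23, 46, 69, 138]; summing: σ(138) = 288.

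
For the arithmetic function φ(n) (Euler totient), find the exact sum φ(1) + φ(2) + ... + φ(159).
Σ_{n ≤ 159} φ(n) = 7742

Compute φ(n) for each 1 ≤ n ≤ 159: φ(1) = 1, φ(2) = 1, φ(3) = 2, φ(4) = 2, φ(5) = 4, φ(6) = 2, φ(7) = 6, φ(8) = 4, φ(9) = 6, φ(10) = 4, φ(11) = 10, φ(12) = 4, φ(13) = 12, φ(14) = 6, φ(15) = 8, φ(16) = 8, φ(17) = 16, φ(18) = 6, φ(19) = 18, φ(20) = 8, φ(21) = 12, φ(22) = 10, φ(23) = 22, φ(24) = 8, φ(25) = 20, φ(26) = 12, φ(27) = 18, φ(28) = 12, φ(29) = 28, φ(30) = 8, φ(31) = 30, φ(32) = 16, φ(33) = 20, φ(34) = 16, φ(35) = 24, φ(36) = 12, φ(37) = 36, φ(38) = 18, φ(39) = 24, φ(40) = 16, φ(41) = 40, φ(42) = 12, φ(43) = 42, φ(44) = 20, φ(45) = 24, φ(46) = 22, φ(47) = 46, φ(48) = 16, φ(49) = 42, φ(50) = 20, φ(51) = 32, φ(52) = 24, φ(53) = 52, φ(54) = 18, φ(55) = 40, φ(56) = 24, φ(57) = 36, φ(58) = 28, φ(59) = 58, φ(60) = 16, φ(61) = 60, φ(62) = 30, φ(63) = 36, φ(64) = 32, φ(65) = 48, φ(66) = 20, φ(67) = 66, φ(68) = 32, φ(69) = 44, φ(70) = 24, φ(71) = 70, φ(72) = 24, φ(73) = 72, φ(74) = 36, φ(75) = 40, φ(76) = 36, φ(77) = 60, φ(78) = 24, φ(79) = 78, φ(80) = 32, φ(81) = 54, φ(82) = 40, φ(83) = 82, φ(84) = 24, φ(85) = 64, φ(86) = 42, φ(87) = 56, φ(88) = 40, φ(89) = 88, φ(90) = 24, φ(91) = 72, φ(92) = 44, φ(93) = 60, φ(94) = 46, φ(95) = 72, φ(96) = 32, φ(97) = 96, φ(98) = 42, φ(99) = 60, φ(100) = 40, φ(101) = 100, φ(102) = 32, φ(103) = 102, φ(104) = 48, φ(105) = 48, φ(106) = 52, φ(107) = 106, φ(108) = 36, φ(109) = 108, φ(110) = 40, φ(111) = 72, φ(112) = 48, φ(113) = 112, φ(114) = 36, φ(115) = 88, φ(116) = 56, φ(117) = 72, φ(118) = 58, φ(119) = 96, φ(120) = 32, φ(121) = 110, φ(122) = 60, φ(123) = 80, φ(124) = 60, φ(125) = 100, φ(126) = 36, φ(127) = 126, φ(128) = 64, φ(129) = 84, φ(130) = 48, φ(131) = 130, φ(132) = 40, φ(133) = 108, φ(134) = 66, φ(135) = 72, φ(136) = 64, φ(137) = 136, φ(138) = 44, φ(139) = 138, φ(140) = 48, φ(141) = 92, φ(142) = 70, φ(143) = 120, φ(144) = 48, φ(145) = 112, φ(146) = 72, φ(147) = 84, φ(148) = 72, φ(149) = 148, φ(150) = 40, φ(151) = 150, φ(152) = 72, φ(153) = 96, φ(154) = 60, φ(155) = 120, φ(156) = 48, φ(157) = 156, φ(158) = 78, φ(159) = 104. Summing all 159 values: 7742. (Average order: Σ_{n ≤ x} φ(n) ~ (3/π²) x². For x = 159, (3/π²)·159² ≈ 7684.50.)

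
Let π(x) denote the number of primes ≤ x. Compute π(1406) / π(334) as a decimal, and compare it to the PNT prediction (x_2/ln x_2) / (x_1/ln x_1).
π(1406)/π(334) = 222/67 ≈ 3.3134;  PNT prediction ≈ 3.3748.

π(334) = 67 and π(1406) = 222, so π(1406)/π(334) ≈ 3.3134. The PNT-predicted ratio is (1406/ln(1406)) / (334/ln(334)) ≈ 3.3748. The two agree to within a few percent, as expected.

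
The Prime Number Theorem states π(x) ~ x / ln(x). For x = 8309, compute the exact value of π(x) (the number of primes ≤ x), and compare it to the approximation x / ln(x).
π(8309) = 1042;  x/ln(x) ≈ 920.66;  relative error ≈ 11.65%.

Directly count primes up to 8309: π(8309) = 1042. The PNT approximation gives 8309/ln(8309) ≈ 8309/9.02509 ≈ 920.66. Relative error (π(x) − x/ln(x)) / π(x) ≈ 11.65%; the approximation is known to undercount slightly (Li(x) is a better estimate).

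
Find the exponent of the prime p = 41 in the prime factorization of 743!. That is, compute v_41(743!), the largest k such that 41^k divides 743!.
v_41(743!) = 18

Legendre's formula: v_p(n!) = Σ_{k ≥ 1} ⌊n / p^k⌋. For p = 41, n = 743, the terms are:
  ⌊743/41^1⌋ = ⌊743/41⌋ = 18
(the next term ⌊743/41^2⌋ = 0, terminating the sum). Summing: v_41(743!) = 18 = 18.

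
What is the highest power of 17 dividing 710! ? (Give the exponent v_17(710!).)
v_17(710!) = 43

Legendre's formula: v_p(n!) = Σ_{k ≥ 1} ⌊n / p^k⌋. For p = 17, n = 710, the terms are:
  ⌊710/17^1⌋ = ⌊710/17⌋ = 41
  ⌊710/17^2⌋ = ⌊710/289⌋ = 2
(the next term ⌊710/17^3⌋ = 0, terminating the sum). Summing: v_17(710!) = 41 + 2 = 43.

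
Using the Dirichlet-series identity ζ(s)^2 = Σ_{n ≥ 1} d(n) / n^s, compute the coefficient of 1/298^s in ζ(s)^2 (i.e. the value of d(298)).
d(298) = 4

ζ(s)^2 = (Σ 1/m^s)(Σ 1/k^s). The coefficient of 1/n^s in the product is the number of ordered pairs (m, k) with mk = n, which equals d(n). For n = 298, divisors are [1, 2, 149, 298], so d(298) = 4.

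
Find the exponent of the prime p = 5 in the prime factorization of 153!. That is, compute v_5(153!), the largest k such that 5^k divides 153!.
v_5(153!) = 37

Legendre's formula: v_p(n!) = Σ_{k ≥ 1} ⌊n / p^k⌋. For p = 5, n = 153, the terms are:
  ⌊153/5^1⌋ = ⌊153/5⌋ = 30
  ⌊153/5^2⌋ = ⌊153/25⌋ = 6
  ⌊153/5^3⌋ = ⌊153/125⌋ = 1
(the next term ⌊153/5^4⌋ = 0, terminating the sum). Summing: v_5(153!) = 30 + 6 + 1 = 37.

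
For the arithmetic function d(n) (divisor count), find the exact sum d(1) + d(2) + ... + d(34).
Σ_{n ≤ 34} d(n) = 127

Compute d(n) for each 1 ≤ n ≤ 34: d(1) = 1, d(2) = 2, d(3) = 2, d(4) = 3, d(5) = 2, d(6) = 4, d(7) = 2, d(8) = 4, d(9) = 3, d(10) = 4, d(11) = 2, d(12) = 6, d(13) = 2, d(14) = 4, d(15) = 4, d(16) = 5, d(17) = 2, d(18) = 6, d(19) = 2, d(20) = 6, d(21) = 4, d(22) = 4, d(23) = 2, d(24) = 8, d(25) = 3, d(26) = 4, d(27) = 4, d(28) = 6, d(29) = 2, d(30) = 8, d(31) = 2, d(32) = 6, d(33) = 4, d(34) = 4. Summing all 34 values: 127. (Dirichlet's divisor formula: Σ_{n ≤ x} d(n) = x ln(x) + (2γ − 1) x + O(√x). For x = 34, the asymptotic estimate is ≈ 125.15.)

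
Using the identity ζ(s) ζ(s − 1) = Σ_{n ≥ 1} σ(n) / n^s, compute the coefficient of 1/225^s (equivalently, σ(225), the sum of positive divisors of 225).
σ(225) = 403

In the product (Σ m^0/m^s)(Σ k / k^s) = Σ (Σ_{d | n} d) / n^s, the coefficient of 1/n^s is σ(n) = Σ_{d | n} d. For n = 225, divisors are [1, 3, 5, 9, 15, 25, 45, 75, 225]; summing: σ(225) = 403.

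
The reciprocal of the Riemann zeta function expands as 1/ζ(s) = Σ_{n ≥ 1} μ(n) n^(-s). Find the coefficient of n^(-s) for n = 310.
μ(310) = -1

Factor n = 310 = 2 · 5 · 31. μ(n) = 0 if any exponent ≥ 2 (not squarefree); otherwise μ(n) = (−1)^{ω(n)} where ω(n) is the number of distinct prime factors. Applying: μ(310) = -1.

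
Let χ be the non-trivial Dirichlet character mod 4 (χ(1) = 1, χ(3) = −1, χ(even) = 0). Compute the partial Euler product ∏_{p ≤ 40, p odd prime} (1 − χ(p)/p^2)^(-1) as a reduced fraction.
∏ = 136633422149134339/149104402366464000

The odd primes p ≤ 40 are [3, 5, 7, 11, 13, 17, 19, 23, 29, 31, 37]. For each, χ(p) = 1 if p ≡ 1 mod 4, χ(p) = −1 if p ≡ 3 mod 4. Taking (1 − χ(p)/p^2)^(-1) = p^2/(p^2 − χ(p)): (1 − (-1)/3^2)^(-1) · (1 − (1)/5^2)^(-1) · (1 − (-1)/7^2)^(-1) · (1 − (-1)/11^2)^(-1) · (1 − (1)/13^2)^(-1) · (1 − (1)/17^2)^(-1) · (1 − (-1)/19^2)^(-1) · (1 − (-1)/23^2)^(-1) · (1 − (1)/29^2)^(-1) · (1 − (-1)/31^2)^(-1) · (1 − (1)/37^2)^(-1) = 136633422149134339/149104402366464000.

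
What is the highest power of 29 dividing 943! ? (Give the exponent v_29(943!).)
v_29(943!) = 33

Legendre's formula: v_p(n!) = Σ_{k ≥ 1} ⌊n / p^k⌋. For p = 29, n = 943, the terms are:
  ⌊943/29^1⌋ = ⌊943/29⌋ = 32
  ⌊943/29^2⌋ = ⌊943/841⌋ = 1
(the next term ⌊943/29^3⌋ = 0, terminating the sum). Summing: v_29(943!) = 32 + 1 = 33.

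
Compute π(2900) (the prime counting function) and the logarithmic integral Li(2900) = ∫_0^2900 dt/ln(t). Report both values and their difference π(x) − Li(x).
π(2900) = 419;  Li(2900) ≈ 430.24;  π(x) − Li(x) ≈ -11.24.

Direct count of primes ≤ 2900 gives π(2900) = 419. Numerical evaluation of the logarithmic integral gives Li(2900) ≈ 430.24. The difference π(x) − Li(x) ≈ -11.24 is typically negative for small/moderate x (Li(x) overestimates), though Littlewood's theorem shows this sign changes infinitely often.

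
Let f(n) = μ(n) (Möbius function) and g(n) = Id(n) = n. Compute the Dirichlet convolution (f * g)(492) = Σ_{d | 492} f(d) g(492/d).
(μ * Id)(492) = 160

Divisors of 492: [1, 2, 3, 4, 6, 12, 41, 82, 123, 164, 246, 492]. For each d | 492:
  d = 1: μ(1) · Id(492/1) = 1 · 492 = 492
  d = 2: μ(2) · Id(492/2) = -1 · 246 = -246
  d = 3: μ(3) · Id(492/3) = -1 · 164 = -164
  d = 4: μ(4) · Id(492/4) = 0 · 123 = 0
  d = 6: μ(6) · Id(492/6) = 1 · 82 = 82
  d = 12: μ(12) · Id(492/12) = 0 · 41 = 0
  d = 41: μ(41) · Id(492/41) = -1 · 12 = -12
  d = 82: μ(82) · Id(492/82) = 1 · 6 = 6
  d = 123: μ(123) · Id(492/123) = 1 · 4 = 4
  d = 164: μ(164) · Id(492/164) = 0 · 3 = 0
  d = 246: μ(246) · Id(492/246) = -1 · 2 = -2
  d = 492: μ(492) · Id(492/492) = 0 · 1 = 0
Summing: (μ * Id)(492) = 492 + -246 + -164 + 0 + 82 + 0 + -12 + 6 + 4 + 0 + -2 + 0 = 160.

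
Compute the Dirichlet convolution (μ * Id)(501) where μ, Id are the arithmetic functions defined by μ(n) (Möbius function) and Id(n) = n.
(μ * Id)(501) = 332

Divisors of 501: [1, 3, 167, 501]. For each d | 501:
  d = 1: μ(1) · Id(501/1) = 1 · 501 = 501
  d = 3: μ(3) · Id(501/3) = -1 · 167 = -167
  d = 167: μ(167) · Id(501/167) = -1 · 3 = -3
  d = 501: μ(501) · Id(501/501) = 1 · 1 = 1
Summing: (μ * Id)(501) = 501 + -167 + -3 + 1 = 332.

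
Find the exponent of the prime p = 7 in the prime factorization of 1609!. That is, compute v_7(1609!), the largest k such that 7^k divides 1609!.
v_7(1609!) = 265

Legendre's formula: v_p(n!) = Σ_{k ≥ 1} ⌊n / p^k⌋. For p = 7, n = 1609, the terms are:
  ⌊1609/7^1⌋ = ⌊1609/7⌋ = 229
  ⌊1609/7^2⌋ = ⌊1609/49⌋ = 32
  ⌊1609/7^3⌋ = ⌊1609/343⌋ = 4
(the next term ⌊1609/7^4⌋ = 0, terminating the sum). Summing: v_7(1609!) = 229 + 32 + 4 = 265.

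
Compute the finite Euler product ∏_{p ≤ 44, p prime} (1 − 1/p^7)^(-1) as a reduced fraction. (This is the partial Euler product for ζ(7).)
∏ = 45646702807467713699372033067809267220048714619200580949120845685181752370766160993819090186875/45268741527906747399557358241617585589782139439825822687873840391576296184501153303048882388992

The primes p ≤ 44 are [2, 3, 5, 7, 11, 13, 17, 19, 23, 29, 31, 37, 41, 43]. For each prime, (1 − 1/p^7)^(-1) = p^7 / (p^7 − 1). The product is (1 − 1/2^7)^(-1), (1 − 1/3^7)^(-1), (1 − 1/5^7)^(-1), (1 − 1/7^7)^(-1), (1 − 1/11^7)^(-1), (1 − 1/13^7)^(-1), (1 − 1/17^7)^(-1), (1 − 1/19^7)^(-1), (1 − 1/23^7)^(-1), (1 − 1/29^7)^(-1), (1 − 1/31^7)^(-1), (1 − 1/37^7)^(-1), (1 − 1/41^7)^(-1), (1 − 1/43^7)^(-1) = ∏ p^7 / (p^7 − 1) = 45646702807467713699372033067809267220048714619200580949120845685181752370766160993819090186875/45268741527906747399557358241617585589782139439825822687873840391576296184501153303048882388992.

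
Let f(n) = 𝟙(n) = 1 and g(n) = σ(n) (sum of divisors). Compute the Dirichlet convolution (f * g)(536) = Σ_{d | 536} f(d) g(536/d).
(𝟙 * σ)(536) = 1794

Divisors of 536: [1, 2, 4, 8, 67, 134, 268, 536]. For each d | 536:
  d = 1: 𝟙(1) · σ(536/1) = 1 · 1020 = 1020
  d = 2: 𝟙(2) · σ(536/2) = 1 · 476 = 476
  d = 4: 𝟙(4) · σ(536/4) = 1 · 204 = 204
  d = 8: 𝟙(8) · σ(536/8) = 1 · 68 = 68
  d = 67: 𝟙(67) · σ(536/67) = 1 · 15 = 15
  d = 134: 𝟙(134) · σ(536/134) = 1 · 7 = 7
  d = 268: 𝟙(268) · σ(536/268) = 1 · 3 = 3
  d = 536: 𝟙(536) · σ(536/536) = 1 · 1 = 1
Summing: (𝟙 * σ)(536) = 1020 + 476 + 204 + 68 + 15 + 7 + 3 + 1 = 1794.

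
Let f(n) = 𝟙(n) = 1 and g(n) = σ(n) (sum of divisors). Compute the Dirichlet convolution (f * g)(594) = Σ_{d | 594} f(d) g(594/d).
(𝟙 * σ)(594) = 3016

Divisors of 594: [1, 2, 3, 6, 9, 11, 18, 22, 27, 33, 54, 66, 99, 198, 297, 594]. For each d | 594:
  d = 1: 𝟙(1) · σ(594/1) = 1 · 1440 = 1440
  d = 2: 𝟙(2) · σ(594/2) = 1 · 480 = 480
  d = 3: 𝟙(3) · σ(594/3) = 1 · 468 = 468
  d = 6: 𝟙(6) · σ(594/6) = 1 · 156 = 156
  d = 9: 𝟙(9) · σ(594/9) = 1 · 144 = 144
  d = 11: 𝟙(11) · σ(594/11) = 1 · 120 = 120
  d = 18: 𝟙(18) · σ(594/18) = 1 · 48 = 48
  d = 22: 𝟙(22) · σ(594/22) = 1 · 40 = 40
  d = 27: 𝟙(27) · σ(594/27) = 1 · 36 = 36
  d = 33: 𝟙(33) · σ(594/33) = 1 · 39 = 39
  d = 54: 𝟙(54) · σ(594/54) = 1 · 12 = 12
  d = 66: 𝟙(66) · σ(594/66) = 1 · 13 = 13
  d = 99: 𝟙(99) · σ(594/99) = 1 · 12 = 12
  d = 198: 𝟙(198) · σ(594/198) = 1 · 4 = 4
  d = 297: 𝟙(297) · σ(594/297) = 1 · 3 = 3
  d = 594: 𝟙(594) · σ(594/594) = 1 · 1 = 1
Summing: (𝟙 * σ)(594) = 1440 + 480 + 468 + 156 + 144 + 120 + 48 + 40 + 36 + 39 + 12 + 13 + 12 + 4 + 3 + 1 = 3016.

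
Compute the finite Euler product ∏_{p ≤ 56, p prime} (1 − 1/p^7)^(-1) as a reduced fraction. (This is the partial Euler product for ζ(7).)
∏ = 72859781352345946164271325208512748367496302513429047898775811498046799405380225394802980517015901501332936608125/72256491859259542003929080814473893559535113224475133477501839873036689289530416476883582246279412849505472872448

The primes p ≤ 56 are [2, 3, 5, 7, 11, 13, 17, 19, 23, 29, 31, 37, 41, 43, 47, 53]. For each prime, (1 − 1/p^7)^(-1) = p^7 / (p^7 − 1). The product is (1 − 1/2^7)^(-1), (1 − 1/3^7)^(-1), (1 − 1/5^7)^(-1), (1 − 1/7^7)^(-1), (1 − 1/11^7)^(-1), (1 − 1/13^7)^(-1), (1 − 1/17^7)^(-1), (1 − 1/19^7)^(-1), (1 − 1/23^7)^(-1), (1 − 1/29^7)^(-1), (1 − 1/31^7)^(-1), (1 − 1/37^7)^(-1), (1 − 1/41^7)^(-1), (1 − 1/43^7)^(-1), (1 − 1/47^7)^(-1), (1 − 1/53^7)^(-1) = ∏ p^7 / (p^7 − 1) = 72859781352345946164271325208512748367496302513429047898775811498046799405380225394802980517015901501332936608125/72256491859259542003929080814473893559535113224475133477501839873036689289530416476883582246279412849505472872448.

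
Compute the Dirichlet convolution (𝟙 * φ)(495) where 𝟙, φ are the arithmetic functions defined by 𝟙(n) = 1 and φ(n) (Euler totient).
(𝟙 * φ)(495) = 495

Divisors of 495: [1, 3, 5, 9, 11, 15, 33, 45, 55, 99, 165, 495]. For each d | 495:
  d = 1: 𝟙(1) · φ(495/1) = 1 · 240 = 240
  d = 3: 𝟙(3) · φ(495/3) = 1 · 80 = 80
  d = 5: 𝟙(5) · φ(495/5) = 1 · 60 = 60
  d = 9: 𝟙(9) · φ(495/9) = 1 · 40 = 40
  d = 11: 𝟙(11) · φ(495/11) = 1 · 24 = 24
  d = 15: 𝟙(15) · φ(495/15) = 1 · 20 = 20
  d = 33: 𝟙(33) · φ(495/33) = 1 · 8 = 8
  d = 45: 𝟙(45) · φ(495/45) = 1 · 10 = 10
  d = 55: 𝟙(55) · φ(495/55) = 1 · 6 = 6
  d = 99: 𝟙(99) · φ(495/99) = 1 · 4 = 4
  d = 165: 𝟙(165) · φ(495/165) = 1 · 2 = 2
  d = 495: 𝟙(495) · φ(495/495) = 1 · 1 = 1
Summing: (𝟙 * φ)(495) = 240 + 80 + 60 + 40 + 24 + 20 + 8 + 10 + 6 + 4 + 2 + 1 = 495.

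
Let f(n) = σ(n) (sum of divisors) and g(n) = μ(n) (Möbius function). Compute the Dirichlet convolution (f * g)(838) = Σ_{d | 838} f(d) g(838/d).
(σ * μ)(838) = 838

Divisors of 838: [1, 2, 419, 838]. For each d | 838:
  d = 1: σ(1) · μ(838/1) = 1 · 1 = 1
  d = 2: σ(2) · μ(838/2) = 3 · -1 = -3
  d = 419: σ(419) · μ(838/419) = 420 · -1 = -420
  d = 838: σ(838) · μ(838/838) = 1260 · 1 = 1260
Summing: (σ * μ)(838) = 1 + -3 + -420 + 1260 = 838.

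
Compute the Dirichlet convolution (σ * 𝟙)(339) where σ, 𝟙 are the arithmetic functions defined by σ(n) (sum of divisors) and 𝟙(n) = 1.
(σ * 𝟙)(339) = 575

Divisors of 339: [1, 3, 113, 339]. For each d | 339:
  d = 1: σ(1) · 𝟙(339/1) = 1 · 1 = 1
  d = 3: σ(3) · 𝟙(339/3) = 4 · 1 = 4
  d = 113: σ(113) · 𝟙(339/113) = 114 · 1 = 114
  d = 339: σ(339) · 𝟙(339/339) = 456 · 1 = 456
Summing: (σ * 𝟙)(339) = 1 + 4 + 114 + 456 = 575.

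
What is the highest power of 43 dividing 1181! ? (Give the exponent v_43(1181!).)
v_43(1181!) = 27

Legendre's formula: v_p(n!) = Σ_{k ≥ 1} ⌊n / p^k⌋. For p = 43, n = 1181, the terms are:
  ⌊1181/43^1⌋ = ⌊1181/43⌋ = 27
(the next term ⌊1181/43^2⌋ = 0, terminating the sum). Summing: v_43(1181!) = 27 = 27.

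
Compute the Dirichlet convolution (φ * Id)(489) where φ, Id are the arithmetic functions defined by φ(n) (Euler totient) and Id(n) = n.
(φ * Id)(489) = 1625

Divisors of 489: [1, 3, 163, 489]. For each d | 489:
  d = 1: φ(1) · Id(489/1) = 1 · 489 = 489
  d = 3: φ(3) · Id(489/3) = 2 · 163 = 326
  d = 163: φ(163) · Id(489/163) = 162 · 3 = 486
  d = 489: φ(489) · Id(489/489) = 324 · 1 = 324
Summing: (φ * Id)(489) = 489 + 326 + 486 + 324 = 1625.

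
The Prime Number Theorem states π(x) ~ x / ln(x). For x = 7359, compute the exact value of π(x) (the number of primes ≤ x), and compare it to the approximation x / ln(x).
π(7359) = 937;  x/ln(x) ≈ 826.51;  relative error ≈ 11.79%.

Directly count primes up to 7359: π(7359) = 937. The PNT approximation gives 7359/ln(7359) ≈ 7359/8.90368 ≈ 826.51. Relative error (π(x) − x/ln(x)) / π(x) ≈ 11.79%; the approximation is known to undercount slightly (Li(x) is a better estimate).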